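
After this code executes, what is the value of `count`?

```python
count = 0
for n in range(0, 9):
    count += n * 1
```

n=0: count = 0+0*1 = 0
n=1: count = 0+1*1 = 1
n=2: count = 1+2*1 = 3
n=3: count = 3+3*1 = 6
n=4: count = 6+4*1 = 10
n=5: count = 10+5*1 = 15
n=6: count = 15+6*1 = 21
n=7: count = 21+7*1 = 28
n=8: count = 28+8*1 = 36

36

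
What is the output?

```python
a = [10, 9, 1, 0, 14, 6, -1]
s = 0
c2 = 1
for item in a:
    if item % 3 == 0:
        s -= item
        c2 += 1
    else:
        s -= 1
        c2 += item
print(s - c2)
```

-47

item=10: not %3==0, s = 0-1 = -1; c2=11
item=9: %3==0, s = (-1)-9 = -10; c2=12
item=1: not %3==0, s = (-10)-1 = -11; c2=13
item=0: %3==0, s = (-11)-0 = -11; c2=14
item=14: not %3==0, s = (-11)-1 = -12; c2=28
item=6: %3==0, s = (-12)-6 = -18; c2=29
item=-1: not %3==0, s = (-18)-1 = -19; c2=28
s-c2 = (-19)-28 = -47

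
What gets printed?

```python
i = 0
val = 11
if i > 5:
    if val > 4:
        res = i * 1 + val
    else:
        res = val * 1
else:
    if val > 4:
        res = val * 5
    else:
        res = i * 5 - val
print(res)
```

55

i=0, val=11
i > 5 is False; val > 4 is True
→ res = val * 5 = 55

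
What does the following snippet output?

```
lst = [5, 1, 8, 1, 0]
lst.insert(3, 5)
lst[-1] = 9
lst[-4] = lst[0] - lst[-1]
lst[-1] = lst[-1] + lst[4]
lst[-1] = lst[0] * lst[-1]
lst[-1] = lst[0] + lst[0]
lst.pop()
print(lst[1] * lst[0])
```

insert 5 at 3 → [5, 1, 8, 5, 1, 0]
lst[-1] = 9 → [5, 1, 8, 5, 1, 9]
lst[-4] = lst[0]-lst[-1] = 5-9 = -4 → [5, 1, -4, 5, 1, 9]
lst[-1] = lst[-1]+lst[4] = 9+1 = 10 → [5, 1, -4, 5, 1, 10]
lst[-1] = lst[0]*lst[-1] = 5*10 = 50 → [5, 1, -4, 5, 1, 50]
lst[-1] = lst[0]+lst[0] = 5+5 = 10 → [5, 1, -4, 5, 1, 10]
pop() removes 10 → [5, 1, -4, 5, 1]
lst[1]*lst[0] = 1*5 = 5

5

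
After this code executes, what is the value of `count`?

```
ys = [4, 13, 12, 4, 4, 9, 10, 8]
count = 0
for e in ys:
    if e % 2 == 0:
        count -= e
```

-42

e=4: even, count = 0-4 = -4
e=13: not even
e=12: even, count = (-4)-12 = -16
e=4: even, count = (-16)-4 = -20
e=4: even, count = (-20)-4 = -24
e=9: not even
e=10: even, count = (-24)-10 = -34
e=8: even, count = (-34)-8 = -42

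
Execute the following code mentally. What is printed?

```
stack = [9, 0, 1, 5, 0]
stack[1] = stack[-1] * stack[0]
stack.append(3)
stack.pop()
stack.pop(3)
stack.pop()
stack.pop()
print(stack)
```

stack[1] = stack[-1]*stack[0] = 0*9 = 0 → [9, 0, 1, 5, 0]
append 3 → [9, 0, 1, 5, 0, 3]
pop() removes 3 → [9, 0, 1, 5, 0]
pop(3) removes 5 → [9, 0, 1, 0]
pop() removes 0 → [9, 0, 1]
pop() removes 1 → [9, 0]

[9, 0]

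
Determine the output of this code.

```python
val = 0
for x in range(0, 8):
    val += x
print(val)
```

28

x=0: val = 0+0 = 0
x=1: val = 0+1 = 1
x=2: val = 1+2 = 3
x=3: val = 3+3 = 6
x=4: val = 6+4 = 10
x=5: val = 10+5 = 15
x=6: val = 15+6 = 21
x=7: val = 21+7 = 28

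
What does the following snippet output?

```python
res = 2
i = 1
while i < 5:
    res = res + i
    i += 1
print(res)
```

12

i=1: res = 2+1 = 3
i=2: res = 3+2 = 5
i=3: res = 5+3 = 8
i=4: res = 8+4 = 12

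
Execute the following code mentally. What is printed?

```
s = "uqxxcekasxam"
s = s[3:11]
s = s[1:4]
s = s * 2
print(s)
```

slice [3:11] → 'xcekasxa'
slice [1:4] → 'cek'
repeat ×2 → 'cekcek'

cekcek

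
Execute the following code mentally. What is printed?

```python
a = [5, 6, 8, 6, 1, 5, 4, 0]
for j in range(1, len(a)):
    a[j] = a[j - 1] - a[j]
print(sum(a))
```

-107

j=1: a[1] = 5-6 = -1 → [5, -1, 8, 6, 1, 5, 4, 0]
j=2: a[2] = (-1)-8 = -9 → [5, -1, -9, 6, 1, 5, 4, 0]
j=3: a[3] = (-9)-6 = -15 → [5, -1, -9, -15, 1, 5, 4, 0]
j=4: a[4] = (-15)-1 = -16 → [5, -1, -9, -15, -16, 5, 4, 0]
j=5: a[5] = (-16)-5 = -21 → [5, -1, -9, -15, -16, -21, 4, 0]
j=6: a[6] = (-21)-4 = -25 → [5, -1, -9, -15, -16, -21, -25, 0]
j=7: a[7] = (-25)-0 = -25 → [5, -1, -9, -15, -16, -21, -25, -25]
sum = -107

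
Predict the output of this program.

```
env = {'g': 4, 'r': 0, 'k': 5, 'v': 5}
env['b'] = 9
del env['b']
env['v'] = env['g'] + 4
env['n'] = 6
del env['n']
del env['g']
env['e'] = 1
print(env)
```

env['b'] = 9 → {'g': 4, 'r': 0, 'k': 5, 'v': 5, 'b': 9}
del 'b' → {'g': 4, 'r': 0, 'k': 5, 'v': 5}
env['v'] = env['g']+4 = 8 → {'g': 4, 'r': 0, 'k': 5, 'v': 8}
env['n'] = 6 → {'g': 4, 'r': 0, 'k': 5, 'v': 8, 'n': 6}
del 'n' → {'g': 4, 'r': 0, 'k': 5, 'v': 8}
del 'g' → {'r': 0, 'k': 5, 'v': 8}
env['e'] = 1 → {'r': 0, 'k': 5, 'v': 8, 'e': 1}

{'r': 0, 'k': 5, 'v': 8, 'e': 1}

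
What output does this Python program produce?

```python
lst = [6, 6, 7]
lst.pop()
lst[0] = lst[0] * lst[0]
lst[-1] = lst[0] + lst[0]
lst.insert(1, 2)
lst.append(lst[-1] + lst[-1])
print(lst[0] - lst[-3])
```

pop() removes 7 → [6, 6]
lst[0] = lst[0]*lst[0] = 6*6 = 36 → [36, 6]
lst[-1] = lst[0]+lst[0] = 36+36 = 72 → [36, 72]
insert 2 at 1 → [36, 2, 72]
append lst[-1]+lst[-1] = 72+72 = 144 → [36, 2, 72, 144]
lst[0]-lst[-3] = 36-2 = 34

34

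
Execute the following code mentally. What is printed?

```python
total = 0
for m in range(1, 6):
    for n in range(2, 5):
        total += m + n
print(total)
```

m=1,n=2: total = 0+3 = 3
m=1,n=3: total = 3+4 = 7
m=1,n=4: total = 7+5 = 12
m=2,n=2: total = 12+4 = 16
m=2,n=3: total = 16+5 = 21
m=2,n=4: total = 21+6 = 27
m=3,n=2: total = 27+5 = 32
m=3,n=3: total = 32+6 = 38
m=3,n=4: total = 38+7 = 45
m=4,n=2: total = 45+6 = 51
m=4,n=3: total = 51+7 = 58
m=4,n=4: total = 58+8 = 66
m=5,n=2: total = 66+7 = 73
m=5,n=3: total = 73+8 = 81
m=5,n=4: total = 81+9 = 90

90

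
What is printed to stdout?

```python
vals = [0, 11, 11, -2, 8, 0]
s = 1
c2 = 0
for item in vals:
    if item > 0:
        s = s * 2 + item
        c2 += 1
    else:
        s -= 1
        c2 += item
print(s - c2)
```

70

item=0: not >0, s = 1-1 = 0; c2=0
item=11: >0, s = 0*2+11 = 11; c2=1
item=11: >0, s = 11*2+11 = 33; c2=2
item=-2: not >0, s = 33-1 = 32; c2=0
item=8: >0, s = 32*2+8 = 72; c2=1
item=0: not >0, s = 72-1 = 71; c2=1
s-c2 = 71-1 = 70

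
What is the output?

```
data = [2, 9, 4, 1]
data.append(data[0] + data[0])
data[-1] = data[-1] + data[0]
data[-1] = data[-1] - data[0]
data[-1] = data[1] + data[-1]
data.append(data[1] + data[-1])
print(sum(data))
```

51

append data[0]+data[0] = 2+2 = 4 → [2, 9, 4, 1, 4]
data[-1] = data[-1]+data[0] = 4+2 = 6 → [2, 9, 4, 1, 6]
data[-1] = data[-1]-data[0] = 6-2 = 4 → [2, 9, 4, 1, 4]
data[-1] = data[1]+data[-1] = 9+4 = 13 → [2, 9, 4, 1, 13]
append data[1]+data[-1] = 9+13 = 22 → [2, 9, 4, 1, 13, 22]
sum = 51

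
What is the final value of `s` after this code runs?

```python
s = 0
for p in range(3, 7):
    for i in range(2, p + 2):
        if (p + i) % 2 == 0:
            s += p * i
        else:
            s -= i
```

p=3,i=2: odd sum, s = 0-2 = -2
p=3,i=3: even sum, s = (-2)+9 = 7
p=3,i=4: odd sum, s = 7-4 = 3
p=4,i=2: even sum, s = 3+8 = 11
p=4,i=3: odd sum, s = 11-3 = 8
p=4,i=4: even sum, s = 8+16 = 24
p=4,i=5: odd sum, s = 24-5 = 19
p=5,i=2: odd sum, s = 19-2 = 17
p=5,i=3: even sum, s = 17+15 = 32
p=5,i=4: odd sum, s = 32-4 = 28
p=5,i=5: even sum, s = 28+25 = 53
p=5,i=6: odd sum, s = 53-6 = 47
p=6,i=2: even sum, s = 47+12 = 59
p=6,i=3: odd sum, s = 59-3 = 56
p=6,i=4: even sum, s = 56+24 = 80
p=6,i=5: odd sum, s = 80-5 = 75
p=6,i=6: even sum, s = 75+36 = 111
p=6,i=7: odd sum, s = 111-7 = 104

104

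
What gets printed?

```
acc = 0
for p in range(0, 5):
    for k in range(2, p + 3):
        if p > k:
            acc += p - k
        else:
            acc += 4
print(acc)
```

p=0,k=2: not 0>2, acc = 0+4 = 4
p=1,k=2: not 1>2, acc = 4+4 = 8
p=1,k=3: not 1>3, acc = 8+4 = 12
p=2,k=2: not 2>2, acc = 12+4 = 16
p=2,k=3: not 2>3, acc = 16+4 = 20
p=2,k=4: not 2>4, acc = 20+4 = 24
p=3,k=2: 3>2, acc = 24+1 = 25
p=3,k=3: not 3>3, acc = 25+4 = 29
p=3,k=4: not 3>4, acc = 29+4 = 33
p=3,k=5: not 3>5, acc = 33+4 = 37
p=4,k=2: 4>2, acc = 37+2 = 39
p=4,k=3: 4>3, acc = 39+1 = 40
p=4,k=4: not 4>4, acc = 40+4 = 44
p=4,k=5: not 4>5, acc = 44+4 = 48
p=4,k=6: not 4>6, acc = 48+4 = 52

52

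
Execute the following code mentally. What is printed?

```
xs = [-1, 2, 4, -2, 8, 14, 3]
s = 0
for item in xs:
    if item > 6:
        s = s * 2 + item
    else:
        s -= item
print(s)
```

15

item=-1: not >6, s = 0-(-1) = 1
item=2: not >6, s = 1-2 = -1
item=4: not >6, s = (-1)-4 = -5
item=-2: not >6, s = (-5)-(-2) = -3
item=8: >6, s = (-3)*2+8 = 2
item=14: >6, s = 2*2+14 = 18
item=3: not >6, s = 18-3 = 15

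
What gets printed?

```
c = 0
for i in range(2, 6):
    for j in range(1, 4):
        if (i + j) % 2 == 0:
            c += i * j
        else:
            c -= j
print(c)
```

32

i=2,j=1: odd sum, c = 0-1 = -1
i=2,j=2: even sum, c = (-1)+4 = 3
i=2,j=3: odd sum, c = 3-3 = 0
i=3,j=1: even sum, c = 0+3 = 3
i=3,j=2: odd sum, c = 3-2 = 1
i=3,j=3: even sum, c = 1+9 = 10
i=4,j=1: odd sum, c = 10-1 = 9
i=4,j=2: even sum, c = 9+8 = 17
i=4,j=3: odd sum, c = 17-3 = 14
i=5,j=1: even sum, c = 14+5 = 19
i=5,j=2: odd sum, c = 19-2 = 17
i=5,j=3: even sum, c = 17+15 = 32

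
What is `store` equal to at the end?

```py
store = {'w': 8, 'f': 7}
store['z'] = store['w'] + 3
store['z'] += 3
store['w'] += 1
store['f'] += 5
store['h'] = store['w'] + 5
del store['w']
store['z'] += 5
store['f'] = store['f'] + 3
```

store['z'] = store['w']+3 = 11 → {'w': 8, 'f': 7, 'z': 11}
store['z'] = 11+3 = 14 → {'w': 8, 'f': 7, 'z': 14}
store['w'] = 8+1 = 9 → {'w': 9, 'f': 7, 'z': 14}
store['f'] = 7+5 = 12 → {'w': 9, 'f': 12, 'z': 14}
store['h'] = store['w']+5 = 14 → {'w': 9, 'f': 12, 'z': 14, 'h': 14}
del 'w' → {'f': 12, 'z': 14, 'h': 14}
store['z'] = 14+5 = 19 → {'f': 12, 'z': 19, 'h': 14}
store['f'] = store['f']+3 = 15 → {'f': 15, 'z': 19, 'h': 14}

{'f': 15, 'z': 19, 'h': 14}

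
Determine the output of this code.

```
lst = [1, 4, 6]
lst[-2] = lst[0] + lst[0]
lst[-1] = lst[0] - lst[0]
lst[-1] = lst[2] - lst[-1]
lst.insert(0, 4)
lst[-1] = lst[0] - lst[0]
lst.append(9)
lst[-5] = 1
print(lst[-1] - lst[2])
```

lst[-2] = lst[0]+lst[0] = 1+1 = 2 → [1, 2, 6]
lst[-1] = lst[0]-lst[0] = 1-1 = 0 → [1, 2, 0]
lst[-1] = lst[2]-lst[-1] = 0-0 = 0 → [1, 2, 0]
insert 4 at 0 → [4, 1, 2, 0]
lst[-1] = lst[0]-lst[0] = 4-4 = 0 → [4, 1, 2, 0]
append 9 → [4, 1, 2, 0, 9]
lst[-5] = 1 → [1, 1, 2, 0, 9]
lst[-1]-lst[2] = 9-2 = 7

7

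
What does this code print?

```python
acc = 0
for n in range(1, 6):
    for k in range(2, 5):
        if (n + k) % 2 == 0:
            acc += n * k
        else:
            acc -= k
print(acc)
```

n=1,k=2: odd sum, acc = 0-2 = -2
n=1,k=3: even sum, acc = (-2)+3 = 1
n=1,k=4: odd sum, acc = 1-4 = -3
n=2,k=2: even sum, acc = (-3)+4 = 1
n=2,k=3: odd sum, acc = 1-3 = -2
n=2,k=4: even sum, acc = (-2)+8 = 6
n=3,k=2: odd sum, acc = 6-2 = 4
n=3,k=3: even sum, acc = 4+9 = 13
n=3,k=4: odd sum, acc = 13-4 = 9
n=4,k=2: even sum, acc = 9+8 = 17
n=4,k=3: odd sum, acc = 17-3 = 14
n=4,k=4: even sum, acc = 14+16 = 30
n=5,k=2: odd sum, acc = 30-2 = 28
n=5,k=3: even sum, acc = 28+15 = 43
n=5,k=4: odd sum, acc = 43-4 = 39

39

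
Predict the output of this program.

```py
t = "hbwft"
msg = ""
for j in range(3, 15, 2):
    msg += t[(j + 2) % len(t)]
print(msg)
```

j=3: add t[0]='h' → 'h'
j=5: add t[2]='w' → 'hw'
j=7: add t[4]='t' → 'hwt'
j=9: add t[1]='b' → 'hwtb'
j=11: add t[3]='f' → 'hwtbf'
j=13: add t[0]='h' → 'hwtbfh'

hwtbfh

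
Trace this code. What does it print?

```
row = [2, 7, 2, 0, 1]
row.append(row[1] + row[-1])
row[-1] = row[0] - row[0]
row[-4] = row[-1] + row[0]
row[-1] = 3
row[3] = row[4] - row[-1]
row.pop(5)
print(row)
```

[2, 7, 2, -2, 1]

append row[1]+row[-1] = 7+1 = 8 → [2, 7, 2, 0, 1, 8]
row[-1] = row[0]-row[0] = 2-2 = 0 → [2, 7, 2, 0, 1, 0]
row[-4] = row[-1]+row[0] = 0+2 = 2 → [2, 7, 2, 0, 1, 0]
row[-1] = 3 → [2, 7, 2, 0, 1, 3]
row[3] = row[4]-row[-1] = 1-3 = -2 → [2, 7, 2, -2, 1, 3]
pop(5) removes 3 → [2, 7, 2, -2, 1]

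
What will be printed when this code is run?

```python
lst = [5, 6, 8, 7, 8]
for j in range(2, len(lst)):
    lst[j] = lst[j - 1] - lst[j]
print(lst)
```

[5, 6, -2, -9, -17]

j=2: lst[2] = 6-8 = -2 → [5, 6, -2, 7, 8]
j=3: lst[3] = (-2)-7 = -9 → [5, 6, -2, -9, 8]
j=4: lst[4] = (-9)-8 = -17 → [5, 6, -2, -9, -17]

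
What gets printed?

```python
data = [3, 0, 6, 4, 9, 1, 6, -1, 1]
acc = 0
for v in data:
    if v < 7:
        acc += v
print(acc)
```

v=3: <7, acc = 0+3 = 3
v=0: <7, acc = 3+0 = 3
v=6: <7, acc = 3+6 = 9
v=4: <7, acc = 9+4 = 13
v=9: not <7
v=1: <7, acc = 13+1 = 14
v=6: <7, acc = 14+6 = 20
v=-1: <7, acc = 20+(-1) = 19
v=1: <7, acc = 19+1 = 20

20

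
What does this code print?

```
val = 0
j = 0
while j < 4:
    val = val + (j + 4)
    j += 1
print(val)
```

j=0: val = 0+4 = 4
j=1: val = 4+5 = 9
j=2: val = 9+6 = 15
j=3: val = 15+7 = 22

22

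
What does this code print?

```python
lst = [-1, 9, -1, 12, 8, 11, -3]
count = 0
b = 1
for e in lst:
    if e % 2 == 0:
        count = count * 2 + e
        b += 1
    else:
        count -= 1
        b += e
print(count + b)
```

36

e=-1: not even, count = 0-1 = -1; b=0
e=9: not even, count = (-1)-1 = -2; b=9
e=-1: not even, count = (-2)-1 = -3; b=8
e=12: even, count = (-3)*2+12 = 6; b=9
e=8: even, count = 6*2+8 = 20; b=10
e=11: not even, count = 20-1 = 19; b=21
e=-3: not even, count = 19-1 = 18; b=18
count+b = 18+18 = 36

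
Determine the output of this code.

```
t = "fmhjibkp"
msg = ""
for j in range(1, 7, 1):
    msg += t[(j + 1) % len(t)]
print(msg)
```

j=1: add t[2]='h' → 'h'
j=2: add t[3]='j' → 'hj'
j=3: add t[4]='i' → 'hji'
j=4: add t[5]='b' → 'hjib'
j=5: add t[6]='k' → 'hjibk'
j=6: add t[7]='p' → 'hjibkp'

hjibkp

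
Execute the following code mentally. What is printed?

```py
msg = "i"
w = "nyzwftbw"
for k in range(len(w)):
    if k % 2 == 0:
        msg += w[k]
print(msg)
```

inzfb

k=0: add 'n' → 'in'
k=1: skip
k=2: add 'z' → 'inz'
k=3: skip
k=4: add 'f' → 'inzf'
k=5: skip
k=6: add 'b' → 'inzfb'
k=7: skip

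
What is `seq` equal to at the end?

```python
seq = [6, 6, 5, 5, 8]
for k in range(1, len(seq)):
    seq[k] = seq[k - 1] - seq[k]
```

[6, 0, -5, -10, -18]

k=1: seq[1] = 6-6 = 0 → [6, 0, 5, 5, 8]
k=2: seq[2] = 0-5 = -5 → [6, 0, -5, 5, 8]
k=3: seq[3] = (-5)-5 = -10 → [6, 0, -5, -10, 8]
k=4: seq[4] = (-10)-8 = -18 → [6, 0, -5, -10, -18]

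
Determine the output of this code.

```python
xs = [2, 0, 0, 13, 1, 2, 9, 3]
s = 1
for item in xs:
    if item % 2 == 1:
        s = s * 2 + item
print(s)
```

145

item=2: not odd
item=0: not odd
item=0: not odd
item=13: odd, s = 1*2+13 = 15
item=1: odd, s = 15*2+1 = 31
item=2: not odd
item=9: odd, s = 31*2+9 = 71
item=3: odd, s = 71*2+3 = 145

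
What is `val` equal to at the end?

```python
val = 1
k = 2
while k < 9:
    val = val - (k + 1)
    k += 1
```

k=2: val = 1-3 = -2
k=3: val = (-2)-4 = -6
k=4: val = (-6)-5 = -11
k=5: val = (-11)-6 = -17
k=6: val = (-17)-7 = -24
k=7: val = (-24)-8 = -32
k=8: val = (-32)-9 = -41

-41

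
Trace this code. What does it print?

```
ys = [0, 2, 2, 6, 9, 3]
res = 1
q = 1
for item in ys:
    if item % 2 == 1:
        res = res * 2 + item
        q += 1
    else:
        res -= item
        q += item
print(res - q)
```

item=0: not odd, res = 1-0 = 1; q=1
item=2: not odd, res = 1-2 = -1; q=3
item=2: not odd, res = (-1)-2 = -3; q=5
item=6: not odd, res = (-3)-6 = -9; q=11
item=9: odd, res = (-9)*2+9 = -9; q=12
item=3: odd, res = (-9)*2+3 = -15; q=13
res-q = (-15)-13 = -28

-28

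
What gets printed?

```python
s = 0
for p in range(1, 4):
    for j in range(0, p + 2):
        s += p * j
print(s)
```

p=1,j=0: s = 0+0 = 0
p=1,j=1: s = 0+1 = 1
p=1,j=2: s = 1+2 = 3
p=2,j=0: s = 3+0 = 3
p=2,j=1: s = 3+2 = 5
p=2,j=2: s = 5+4 = 9
p=2,j=3: s = 9+6 = 15
p=3,j=0: s = 15+0 = 15
p=3,j=1: s = 15+3 = 18
p=3,j=2: s = 18+6 = 24
p=3,j=3: s = 24+9 = 33
p=3,j=4: s = 33+12 = 45

45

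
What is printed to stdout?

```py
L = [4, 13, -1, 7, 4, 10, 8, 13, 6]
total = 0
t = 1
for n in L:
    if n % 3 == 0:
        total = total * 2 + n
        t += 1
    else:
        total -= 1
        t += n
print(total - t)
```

-70

n=4: not %3==0, total = 0-1 = -1; t=5
n=13: not %3==0, total = (-1)-1 = -2; t=18
n=-1: not %3==0, total = (-2)-1 = -3; t=17
n=7: not %3==0, total = (-3)-1 = -4; t=24
n=4: not %3==0, total = (-4)-1 = -5; t=28
n=10: not %3==0, total = (-5)-1 = -6; t=38
n=8: not %3==0, total = (-6)-1 = -7; t=46
n=13: not %3==0, total = (-7)-1 = -8; t=59
n=6: %3==0, total = (-8)*2+6 = -10; t=60
total-t = (-10)-60 = -70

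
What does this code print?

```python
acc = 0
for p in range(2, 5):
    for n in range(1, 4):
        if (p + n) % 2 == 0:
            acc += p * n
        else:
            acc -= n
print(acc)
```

14

p=2,n=1: odd sum, acc = 0-1 = -1
p=2,n=2: even sum, acc = (-1)+4 = 3
p=2,n=3: odd sum, acc = 3-3 = 0
p=3,n=1: even sum, acc = 0+3 = 3
p=3,n=2: odd sum, acc = 3-2 = 1
p=3,n=3: even sum, acc = 1+9 = 10
p=4,n=1: odd sum, acc = 10-1 = 9
p=4,n=2: even sum, acc = 9+8 = 17
p=4,n=3: odd sum, acc = 17-3 = 14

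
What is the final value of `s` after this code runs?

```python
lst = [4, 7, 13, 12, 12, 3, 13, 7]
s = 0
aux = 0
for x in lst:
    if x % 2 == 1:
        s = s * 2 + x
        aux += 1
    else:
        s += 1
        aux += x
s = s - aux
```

x=4: not odd, s = 0+1 = 1; aux=4
x=7: odd, s = 1*2+7 = 9; aux=5
x=13: odd, s = 9*2+13 = 31; aux=6
x=12: not odd, s = 31+1 = 32; aux=18
x=12: not odd, s = 32+1 = 33; aux=30
x=3: odd, s = 33*2+3 = 69; aux=31
x=13: odd, s = 69*2+13 = 151; aux=32
x=7: odd, s = 151*2+7 = 309; aux=33
s-aux = 309-33 = 276

276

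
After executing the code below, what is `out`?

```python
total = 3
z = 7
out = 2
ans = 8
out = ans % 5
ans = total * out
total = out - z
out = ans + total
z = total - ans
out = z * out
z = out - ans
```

out = 8%5 = 3
ans = 3*3 = 9
total = 3-7 = -4
out = 9+(-4) = 5
z = (-4)-9 = -13
out = (-13)*5 = -65
z = (-65)-9 = -74

-65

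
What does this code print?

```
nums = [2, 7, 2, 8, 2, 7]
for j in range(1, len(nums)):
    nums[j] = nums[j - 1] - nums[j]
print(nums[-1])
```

-24

j=1: nums[1] = 2-7 = -5 → [2, -5, 2, 8, 2, 7]
j=2: nums[2] = (-5)-2 = -7 → [2, -5, -7, 8, 2, 7]
j=3: nums[3] = (-7)-8 = -15 → [2, -5, -7, -15, 2, 7]
j=4: nums[4] = (-15)-2 = -17 → [2, -5, -7, -15, -17, 7]
j=5: nums[5] = (-17)-7 = -24 → [2, -5, -7, -15, -17, -24]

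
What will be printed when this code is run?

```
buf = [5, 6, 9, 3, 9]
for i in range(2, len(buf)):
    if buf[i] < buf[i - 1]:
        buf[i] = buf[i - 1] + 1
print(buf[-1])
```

11

i=2: 9>=6, unchanged → [5, 6, 9, 3, 9]
i=3: 3<9, buf[3] = 9+1 = 10 → [5, 6, 9, 10, 9]
i=4: 9<10, buf[4] = 10+1 = 11 → [5, 6, 9, 10, 11]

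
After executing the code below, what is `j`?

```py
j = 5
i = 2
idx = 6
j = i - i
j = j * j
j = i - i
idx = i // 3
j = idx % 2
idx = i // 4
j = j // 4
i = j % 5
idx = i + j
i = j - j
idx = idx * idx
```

0

j = 2-2 = 0
j = 0*0 = 0
j = 2-2 = 0
idx = 2//3 = 0
j = 0%2 = 0
idx = 2//4 = 0
j = 0//4 = 0
i = 0%5 = 0
idx = 0+0 = 0
i = 0-0 = 0
idx = 0*0 = 0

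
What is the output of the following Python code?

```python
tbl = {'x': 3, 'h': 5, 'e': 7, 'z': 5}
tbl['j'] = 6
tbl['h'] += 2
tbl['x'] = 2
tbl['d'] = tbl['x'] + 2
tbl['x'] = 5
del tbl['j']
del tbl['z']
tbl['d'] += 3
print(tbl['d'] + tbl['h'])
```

14

tbl['j'] = 6 → {'x': 3, 'h': 5, 'e': 7, 'z': 5, 'j': 6}
tbl['h'] = 5+2 = 7 → {'x': 3, 'h': 7, 'e': 7, 'z': 5, 'j': 6}
tbl['x'] = 2 → {'x': 2, 'h': 7, 'e': 7, 'z': 5, 'j': 6}
tbl['d'] = tbl['x']+2 = 4 → {'x': 2, 'h': 7, 'e': 7, 'z': 5, 'j': 6, 'd': 4}
tbl['x'] = 5 → {'x': 5, 'h': 7, 'e': 7, 'z': 5, 'j': 6, 'd': 4}
del 'j' → {'x': 5, 'h': 7, 'e': 7, 'z': 5, 'd': 4}
del 'z' → {'x': 5, 'h': 7, 'e': 7, 'd': 4}
tbl['d'] = 4+3 = 7 → {'x': 5, 'h': 7, 'e': 7, 'd': 7}
tbl['d']+tbl['h'] = 7+7 = 14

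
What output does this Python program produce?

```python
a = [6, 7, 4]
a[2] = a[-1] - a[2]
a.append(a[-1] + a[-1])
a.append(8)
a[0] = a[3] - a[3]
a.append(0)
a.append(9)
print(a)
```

a[2] = a[-1]-a[2] = 4-4 = 0 → [6, 7, 0]
append a[-1]+a[-1] = 0+0 = 0 → [6, 7, 0, 0]
append 8 → [6, 7, 0, 0, 8]
a[0] = a[3]-a[3] = 0-0 = 0 → [0, 7, 0, 0, 8]
append 0 → [0, 7, 0, 0, 8, 0]
append 9 → [0, 7, 0, 0, 8, 0, 9]

[0, 7, 0, 0, 8, 0, 9]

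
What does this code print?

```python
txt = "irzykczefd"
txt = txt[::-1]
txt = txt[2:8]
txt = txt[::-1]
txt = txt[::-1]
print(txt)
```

ezckyz

reverse → 'dfezckyzri'
slice [2:8] → 'ezckyz'
reverse → 'zykcze'
reverse → 'ezckyz'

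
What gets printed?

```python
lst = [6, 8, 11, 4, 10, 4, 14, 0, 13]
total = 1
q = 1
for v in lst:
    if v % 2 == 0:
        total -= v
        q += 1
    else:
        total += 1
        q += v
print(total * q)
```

-1376

v=6: even, total = 1-6 = -5; q=2
v=8: even, total = (-5)-8 = -13; q=3
v=11: not even, total = (-13)+1 = -12; q=14
v=4: even, total = (-12)-4 = -16; q=15
v=10: even, total = (-16)-10 = -26; q=16
v=4: even, total = (-26)-4 = -30; q=17
v=14: even, total = (-30)-14 = -44; q=18
v=0: even, total = (-44)-0 = -44; q=19
v=13: not even, total = (-44)+1 = -43; q=32
total*q = (-43)*32 = -1376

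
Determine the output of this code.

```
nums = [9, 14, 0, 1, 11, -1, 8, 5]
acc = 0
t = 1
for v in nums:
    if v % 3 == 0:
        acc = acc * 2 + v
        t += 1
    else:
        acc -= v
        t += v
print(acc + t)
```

7

v=9: %3==0, acc = 0*2+9 = 9; t=2
v=14: not %3==0, acc = 9-14 = -5; t=16
v=0: %3==0, acc = (-5)*2+0 = -10; t=17
v=1: not %3==0, acc = (-10)-1 = -11; t=18
v=11: not %3==0, acc = (-11)-11 = -22; t=29
v=-1: not %3==0, acc = (-22)-(-1) = -21; t=28
v=8: not %3==0, acc = (-21)-8 = -29; t=36
v=5: not %3==0, acc = (-29)-5 = -34; t=41
acc+t = (-34)+41 = 7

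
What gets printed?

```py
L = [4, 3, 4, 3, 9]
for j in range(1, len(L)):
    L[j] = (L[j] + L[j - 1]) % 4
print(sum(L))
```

j=1: L[1] = (3+4)%4 = 3 → [4, 3, 4, 3, 9]
j=2: L[2] = (4+3)%4 = 3 → [4, 3, 3, 3, 9]
j=3: L[3] = (3+3)%4 = 2 → [4, 3, 3, 2, 9]
j=4: L[4] = (9+2)%4 = 3 → [4, 3, 3, 2, 3]
sum = 15

15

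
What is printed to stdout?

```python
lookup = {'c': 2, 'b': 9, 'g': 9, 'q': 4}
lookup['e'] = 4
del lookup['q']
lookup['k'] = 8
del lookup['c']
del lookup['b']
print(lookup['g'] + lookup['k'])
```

lookup['e'] = 4 → {'c': 2, 'b': 9, 'g': 9, 'q': 4, 'e': 4}
del 'q' → {'c': 2, 'b': 9, 'g': 9, 'e': 4}
lookup['k'] = 8 → {'c': 2, 'b': 9, 'g': 9, 'e': 4, 'k': 8}
del 'c' → {'b': 9, 'g': 9, 'e': 4, 'k': 8}
del 'b' → {'g': 9, 'e': 4, 'k': 8}
lookup['g']+lookup['k'] = 9+8 = 17

17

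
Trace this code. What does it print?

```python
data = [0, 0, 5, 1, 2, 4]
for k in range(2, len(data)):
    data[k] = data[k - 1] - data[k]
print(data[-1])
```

k=2: data[2] = 0-5 = -5 → [0, 0, -5, 1, 2, 4]
k=3: data[3] = (-5)-1 = -6 → [0, 0, -5, -6, 2, 4]
k=4: data[4] = (-6)-2 = -8 → [0, 0, -5, -6, -8, 4]
k=5: data[5] = (-8)-4 = -12 → [0, 0, -5, -6, -8, -12]

-12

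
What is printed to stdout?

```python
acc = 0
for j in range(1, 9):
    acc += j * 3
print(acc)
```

j=1: acc = 0+1*3 = 3
j=2: acc = 3+2*3 = 9
j=3: acc = 9+3*3 = 18
j=4: acc = 18+4*3 = 30
j=5: acc = 30+5*3 = 45
j=6: acc = 45+6*3 = 63
j=7: acc = 63+7*3 = 84
j=8: acc = 84+8*3 = 108

108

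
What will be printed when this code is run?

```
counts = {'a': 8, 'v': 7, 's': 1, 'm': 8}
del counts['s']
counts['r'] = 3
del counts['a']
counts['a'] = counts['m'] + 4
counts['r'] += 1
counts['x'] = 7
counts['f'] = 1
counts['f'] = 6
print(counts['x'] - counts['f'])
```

1

del 's' → {'a': 8, 'v': 7, 'm': 8}
counts['r'] = 3 → {'a': 8, 'v': 7, 'm': 8, 'r': 3}
del 'a' → {'v': 7, 'm': 8, 'r': 3}
counts['a'] = counts['m']+4 = 12 → {'v': 7, 'm': 8, 'r': 3, 'a': 12}
counts['r'] = 3+1 = 4 → {'v': 7, 'm': 8, 'r': 4, 'a': 12}
counts['x'] = 7 → {'v': 7, 'm': 8, 'r': 4, 'a': 12, 'x': 7}
counts['f'] = 1 → {'v': 7, 'm': 8, 'r': 4, 'a': 12, 'x': 7, 'f': 1}
counts['f'] = 6 → {'v': 7, 'm': 8, 'r': 4, 'a': 12, 'x': 7, 'f': 6}
counts['x']-counts['f'] = 7-6 = 1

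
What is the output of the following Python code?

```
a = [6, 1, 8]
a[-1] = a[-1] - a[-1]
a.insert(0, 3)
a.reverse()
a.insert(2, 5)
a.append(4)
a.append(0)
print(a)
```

[0, 1, 5, 6, 3, 4, 0]

a[-1] = a[-1]-a[-1] = 8-8 = 0 → [6, 1, 0]
insert 3 at 0 → [3, 6, 1, 0]
reverse → [0, 1, 6, 3]
insert 5 at 2 → [0, 1, 5, 6, 3]
append 4 → [0, 1, 5, 6, 3, 4]
append 0 → [0, 1, 5, 6, 3, 4, 0]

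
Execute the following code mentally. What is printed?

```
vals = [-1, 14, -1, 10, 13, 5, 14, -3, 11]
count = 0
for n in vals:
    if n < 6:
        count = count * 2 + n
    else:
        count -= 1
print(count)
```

n=-1: <6, count = 0*2+(-1) = -1
n=14: not <6, count = (-1)-1 = -2
n=-1: <6, count = (-2)*2+(-1) = -5
n=10: not <6, count = (-5)-1 = -6
n=13: not <6, count = (-6)-1 = -7
n=5: <6, count = (-7)*2+5 = -9
n=14: not <6, count = (-9)-1 = -10
n=-3: <6, count = (-10)*2+(-3) = -23
n=11: not <6, count = (-23)-1 = -24

-24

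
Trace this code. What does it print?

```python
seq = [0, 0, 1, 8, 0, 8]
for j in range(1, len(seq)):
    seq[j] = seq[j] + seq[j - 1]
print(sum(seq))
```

36

j=1: seq[1] = 0+0 = 0 → [0, 0, 1, 8, 0, 8]
j=2: seq[2] = 1+0 = 1 → [0, 0, 1, 8, 0, 8]
j=3: seq[3] = 8+1 = 9 → [0, 0, 1, 9, 0, 8]
j=4: seq[4] = 0+9 = 9 → [0, 0, 1, 9, 9, 8]
j=5: seq[5] = 8+9 = 17 → [0, 0, 1, 9, 9, 17]
sum = 36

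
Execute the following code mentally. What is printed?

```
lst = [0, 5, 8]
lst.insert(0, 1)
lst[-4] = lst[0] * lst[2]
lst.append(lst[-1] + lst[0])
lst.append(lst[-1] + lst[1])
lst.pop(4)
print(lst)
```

[5, 0, 5, 8, 13]

insert 1 at 0 → [1, 0, 5, 8]
lst[-4] = lst[0]*lst[2] = 1*5 = 5 → [5, 0, 5, 8]
append lst[-1]+lst[0] = 8+5 = 13 → [5, 0, 5, 8, 13]
append lst[-1]+lst[1] = 13+0 = 13 → [5, 0, 5, 8, 13, 13]
pop(4) removes 13 → [5, 0, 5, 8, 13]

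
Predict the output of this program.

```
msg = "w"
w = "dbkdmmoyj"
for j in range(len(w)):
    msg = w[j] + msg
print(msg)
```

j=0: prepend 'd' → 'dw'
j=1: prepend 'b' → 'bdw'
j=2: prepend 'k' → 'kbdw'
j=3: prepend 'd' → 'dkbdw'
j=4: prepend 'm' → 'mdkbdw'
j=5: prepend 'm' → 'mmdkbdw'
j=6: prepend 'o' → 'ommdkbdw'
j=7: prepend 'y' → 'yommdkbdw'
j=8: prepend 'j' → 'jyommdkbdw'

jyommdkbdw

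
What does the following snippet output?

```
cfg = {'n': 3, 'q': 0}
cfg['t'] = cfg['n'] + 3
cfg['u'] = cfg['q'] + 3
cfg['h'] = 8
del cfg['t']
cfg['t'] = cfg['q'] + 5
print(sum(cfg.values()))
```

19

cfg['t'] = cfg['n']+3 = 6 → {'n': 3, 'q': 0, 't': 6}
cfg['u'] = cfg['q']+3 = 3 → {'n': 3, 'q': 0, 't': 6, 'u': 3}
cfg['h'] = 8 → {'n': 3, 'q': 0, 't': 6, 'u': 3, 'h': 8}
del 't' → {'n': 3, 'q': 0, 'u': 3, 'h': 8}
cfg['t'] = cfg['q']+5 = 5 → {'n': 3, 'q': 0, 'u': 3, 'h': 8, 't': 5}
sum of values = 19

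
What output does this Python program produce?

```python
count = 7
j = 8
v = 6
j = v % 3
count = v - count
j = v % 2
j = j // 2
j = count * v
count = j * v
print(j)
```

-6

j = 6%3 = 0
count = 6-7 = -1
j = 6%2 = 0
j = 0//2 = 0
j = (-1)*6 = -6
count = (-6)*6 = -36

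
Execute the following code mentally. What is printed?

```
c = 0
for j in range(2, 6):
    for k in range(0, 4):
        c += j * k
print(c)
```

j=2,k=0: c = 0+0 = 0
j=2,k=1: c = 0+2 = 2
j=2,k=2: c = 2+4 = 6
j=2,k=3: c = 6+6 = 12
j=3,k=0: c = 12+0 = 12
j=3,k=1: c = 12+3 = 15
j=3,k=2: c = 15+6 = 21
j=3,k=3: c = 21+9 = 30
j=4,k=0: c = 30+0 = 30
j=4,k=1: c = 30+4 = 34
j=4,k=2: c = 34+8 = 42
j=4,k=3: c = 42+12 = 54
j=5,k=0: c = 54+0 = 54
j=5,k=1: c = 54+5 = 59
j=5,k=2: c = 59+10 = 69
j=5,k=3: c = 69+15 = 84

84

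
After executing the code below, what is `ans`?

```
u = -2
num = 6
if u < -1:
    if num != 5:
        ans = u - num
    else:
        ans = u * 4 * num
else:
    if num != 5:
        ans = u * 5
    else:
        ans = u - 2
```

u=-2, num=6
u < -1 is True; num != 5 is True
→ ans = u - num = -8

-8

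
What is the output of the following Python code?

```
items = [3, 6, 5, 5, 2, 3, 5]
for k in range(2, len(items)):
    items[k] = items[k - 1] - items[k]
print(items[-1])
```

k=2: items[2] = 6-5 = 1 → [3, 6, 1, 5, 2, 3, 5]
k=3: items[3] = 1-5 = -4 → [3, 6, 1, -4, 2, 3, 5]
k=4: items[4] = (-4)-2 = -6 → [3, 6, 1, -4, -6, 3, 5]
k=5: items[5] = (-6)-3 = -9 → [3, 6, 1, -4, -6, -9, 5]
k=6: items[6] = (-9)-5 = -14 → [3, 6, 1, -4, -6, -9, -14]

-14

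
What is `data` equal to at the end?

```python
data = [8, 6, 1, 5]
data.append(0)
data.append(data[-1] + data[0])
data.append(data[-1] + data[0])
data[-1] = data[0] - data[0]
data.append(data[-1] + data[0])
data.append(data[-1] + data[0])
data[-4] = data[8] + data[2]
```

[8, 6, 1, 5, 0, 17, 0, 8, 16]

append 0 → [8, 6, 1, 5, 0]
append data[-1]+data[0] = 0+8 = 8 → [8, 6, 1, 5, 0, 8]
append data[-1]+data[0] = 8+8 = 16 → [8, 6, 1, 5, 0, 8, 16]
data[-1] = data[0]-data[0] = 8-8 = 0 → [8, 6, 1, 5, 0, 8, 0]
append data[-1]+data[0] = 0+8 = 8 → [8, 6, 1, 5, 0, 8, 0, 8]
append data[-1]+data[0] = 8+8 = 16 → [8, 6, 1, 5, 0, 8, 0, 8, 16]
data[-4] = data[8]+data[2] = 16+1 = 17 → [8, 6, 1, 5, 0, 17, 0, 8, 16]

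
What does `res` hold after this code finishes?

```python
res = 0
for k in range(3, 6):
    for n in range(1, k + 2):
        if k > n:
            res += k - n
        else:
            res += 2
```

k=3,n=1: 3>1, res = 0+2 = 2
k=3,n=2: 3>2, res = 2+1 = 3
k=3,n=3: not 3>3, res = 3+2 = 5
k=3,n=4: not 3>4, res = 5+2 = 7
k=4,n=1: 4>1, res = 7+3 = 10
k=4,n=2: 4>2, res = 10+2 = 12
k=4,n=3: 4>3, res = 12+1 = 13
k=4,n=4: not 4>4, res = 13+2 = 15
k=4,n=5: not 4>5, res = 15+2 = 17
k=5,n=1: 5>1, res = 17+4 = 21
k=5,n=2: 5>2, res = 21+3 = 24
k=5,n=3: 5>3, res = 24+2 = 26
k=5,n=4: 5>4, res = 26+1 = 27
k=5,n=5: not 5>5, res = 27+2 = 29
k=5,n=6: not 5>6, res = 29+2 = 31

31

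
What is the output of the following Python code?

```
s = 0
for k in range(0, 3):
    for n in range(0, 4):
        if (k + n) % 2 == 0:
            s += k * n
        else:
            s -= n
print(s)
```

k=0,n=0: even sum, s = 0+0 = 0
k=0,n=1: odd sum, s = 0-1 = -1
k=0,n=2: even sum, s = (-1)+0 = -1
k=0,n=3: odd sum, s = (-1)-3 = -4
k=1,n=0: odd sum, s = (-4)-0 = -4
k=1,n=1: even sum, s = (-4)+1 = -3
k=1,n=2: odd sum, s = (-3)-2 = -5
k=1,n=3: even sum, s = (-5)+3 = -2
k=2,n=0: even sum, s = (-2)+0 = -2
k=2,n=1: odd sum, s = (-2)-1 = -3
k=2,n=2: even sum, s = (-3)+4 = 1
k=2,n=3: odd sum, s = 1-3 = -2

-2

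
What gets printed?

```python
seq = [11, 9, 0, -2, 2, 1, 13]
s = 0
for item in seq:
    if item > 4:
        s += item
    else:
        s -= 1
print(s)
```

29

item=11: >4, s = 0+11 = 11
item=9: >4, s = 11+9 = 20
item=0: not >4, s = 20-1 = 19
item=-2: not >4, s = 19-1 = 18
item=2: not >4, s = 18-1 = 17
item=1: not >4, s = 17-1 = 16
item=13: >4, s = 16+13 = 29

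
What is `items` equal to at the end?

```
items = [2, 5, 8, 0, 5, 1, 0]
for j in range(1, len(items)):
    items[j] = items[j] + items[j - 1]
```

[2, 7, 15, 15, 20, 21, 21]

j=1: items[1] = 5+2 = 7 → [2, 7, 8, 0, 5, 1, 0]
j=2: items[2] = 8+7 = 15 → [2, 7, 15, 0, 5, 1, 0]
j=3: items[3] = 0+15 = 15 → [2, 7, 15, 15, 5, 1, 0]
j=4: items[4] = 5+15 = 20 → [2, 7, 15, 15, 20, 1, 0]
j=5: items[5] = 1+20 = 21 → [2, 7, 15, 15, 20, 21, 0]
j=6: items[6] = 0+21 = 21 → [2, 7, 15, 15, 20, 21, 21]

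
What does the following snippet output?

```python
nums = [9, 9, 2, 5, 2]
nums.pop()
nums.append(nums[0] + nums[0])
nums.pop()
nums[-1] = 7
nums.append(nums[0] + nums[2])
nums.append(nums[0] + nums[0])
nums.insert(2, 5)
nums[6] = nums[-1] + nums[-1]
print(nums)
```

[9, 9, 5, 2, 7, 11, 36]

pop() removes 2 → [9, 9, 2, 5]
append nums[0]+nums[0] = 9+9 = 18 → [9, 9, 2, 5, 18]
pop() removes 18 → [9, 9, 2, 5]
nums[-1] = 7 → [9, 9, 2, 7]
append nums[0]+nums[2] = 9+2 = 11 → [9, 9, 2, 7, 11]
append nums[0]+nums[0] = 9+9 = 18 → [9, 9, 2, 7, 11, 18]
insert 5 at 2 → [9, 9, 5, 2, 7, 11, 18]
nums[6] = nums[-1]+nums[-1] = 18+18 = 36 → [9, 9, 5, 2, 7, 11, 36]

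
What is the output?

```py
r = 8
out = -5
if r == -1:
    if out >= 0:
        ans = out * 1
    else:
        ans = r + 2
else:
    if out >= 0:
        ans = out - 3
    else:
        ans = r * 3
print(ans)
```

24

r=8, out=-5
r == -1 is False; out >= 0 is False
→ ans = r * 3 = 24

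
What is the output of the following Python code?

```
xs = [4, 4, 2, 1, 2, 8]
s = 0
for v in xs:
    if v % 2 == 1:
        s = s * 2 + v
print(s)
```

1

v=4: not odd
v=4: not odd
v=2: not odd
v=1: odd, s = 0*2+1 = 1
v=2: not odd
v=8: not odd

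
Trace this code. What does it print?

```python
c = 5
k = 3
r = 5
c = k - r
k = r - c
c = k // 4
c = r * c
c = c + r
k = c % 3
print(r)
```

5

c = 3-5 = -2
k = 5-(-2) = 7
c = 7//4 = 1
c = 5*1 = 5
c = 5+5 = 10
k = 10%3 = 1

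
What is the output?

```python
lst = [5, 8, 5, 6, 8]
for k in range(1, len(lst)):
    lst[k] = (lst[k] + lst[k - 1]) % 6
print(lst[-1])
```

k=1: lst[1] = (8+5)%6 = 1 → [5, 1, 5, 6, 8]
k=2: lst[2] = (5+1)%6 = 0 → [5, 1, 0, 6, 8]
k=3: lst[3] = (6+0)%6 = 0 → [5, 1, 0, 0, 8]
k=4: lst[4] = (8+0)%6 = 2 → [5, 1, 0, 0, 2]

2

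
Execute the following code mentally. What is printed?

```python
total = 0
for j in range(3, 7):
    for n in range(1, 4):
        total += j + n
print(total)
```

78

j=3,n=1: total = 0+4 = 4
j=3,n=2: total = 4+5 = 9
j=3,n=3: total = 9+6 = 15
j=4,n=1: total = 15+5 = 20
j=4,n=2: total = 20+6 = 26
j=4,n=3: total = 26+7 = 33
j=5,n=1: total = 33+6 = 39
j=5,n=2: total = 39+7 = 46
j=5,n=3: total = 46+8 = 54
j=6,n=1: total = 54+7 = 61
j=6,n=2: total = 61+8 = 69
j=6,n=3: total = 69+9 = 78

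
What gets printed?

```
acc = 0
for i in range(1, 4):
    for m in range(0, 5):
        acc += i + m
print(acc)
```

60

i=1,m=0: acc = 0+1 = 1
i=1,m=1: acc = 1+2 = 3
i=1,m=2: acc = 3+3 = 6
i=1,m=3: acc = 6+4 = 10
i=1,m=4: acc = 10+5 = 15
i=2,m=0: acc = 15+2 = 17
i=2,m=1: acc = 17+3 = 20
i=2,m=2: acc = 20+4 = 24
i=2,m=3: acc = 24+5 = 29
i=2,m=4: acc = 29+6 = 35
i=3,m=0: acc = 35+3 = 38
i=3,m=1: acc = 38+4 = 42
i=3,m=2: acc = 42+5 = 47
i=3,m=3: acc = 47+6 = 53
i=3,m=4: acc = 53+7 = 60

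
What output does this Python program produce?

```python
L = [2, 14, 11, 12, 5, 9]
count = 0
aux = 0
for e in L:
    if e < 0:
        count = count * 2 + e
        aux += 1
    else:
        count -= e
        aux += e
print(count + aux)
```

e=2: not <0, count = 0-2 = -2; aux=2
e=14: not <0, count = (-2)-14 = -16; aux=16
e=11: not <0, count = (-16)-11 = -27; aux=27
e=12: not <0, count = (-27)-12 = -39; aux=39
e=5: not <0, count = (-39)-5 = -44; aux=44
e=9: not <0, count = (-44)-9 = -53; aux=53
count+aux = (-53)+53 = 0

0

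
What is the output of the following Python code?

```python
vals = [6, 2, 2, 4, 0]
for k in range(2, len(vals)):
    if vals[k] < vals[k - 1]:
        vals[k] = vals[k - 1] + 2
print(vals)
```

k=2: 2>=2, unchanged → [6, 2, 2, 4, 0]
k=3: 4>=2, unchanged → [6, 2, 2, 4, 0]
k=4: 0<4, vals[4] = 4+2 = 6 → [6, 2, 2, 4, 6]

[6, 2, 2, 4, 6]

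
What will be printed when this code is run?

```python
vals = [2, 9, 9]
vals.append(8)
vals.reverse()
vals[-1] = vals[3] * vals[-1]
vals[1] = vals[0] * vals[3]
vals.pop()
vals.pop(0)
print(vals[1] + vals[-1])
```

append 8 → [2, 9, 9, 8]
reverse → [8, 9, 9, 2]
vals[-1] = vals[3]*vals[-1] = 2*2 = 4 → [8, 9, 9, 4]
vals[1] = vals[0]*vals[3] = 8*4 = 32 → [8, 32, 9, 4]
pop() removes 4 → [8, 32, 9]
pop(0) removes 8 → [32, 9]
vals[1]+vals[-1] = 9+9 = 18

18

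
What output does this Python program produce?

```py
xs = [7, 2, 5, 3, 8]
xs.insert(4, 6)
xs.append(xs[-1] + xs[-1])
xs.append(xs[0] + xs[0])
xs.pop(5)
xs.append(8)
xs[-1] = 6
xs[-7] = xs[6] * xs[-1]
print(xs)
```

insert 6 at 4 → [7, 2, 5, 3, 6, 8]
append xs[-1]+xs[-1] = 8+8 = 16 → [7, 2, 5, 3, 6, 8, 16]
append xs[0]+xs[0] = 7+7 = 14 → [7, 2, 5, 3, 6, 8, 16, 14]
pop(5) removes 8 → [7, 2, 5, 3, 6, 16, 14]
append 8 → [7, 2, 5, 3, 6, 16, 14, 8]
xs[-1] = 6 → [7, 2, 5, 3, 6, 16, 14, 6]
xs[-7] = xs[6]*xs[-1] = 14*6 = 84 → [7, 84, 5, 3, 6, 16, 14, 6]

[7, 84, 5, 3, 6, 16, 14, 6]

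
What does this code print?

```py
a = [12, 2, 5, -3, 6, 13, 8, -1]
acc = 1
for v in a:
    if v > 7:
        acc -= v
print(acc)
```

-32

v=12: >7, acc = 1-12 = -11
v=2: not >7
v=5: not >7
v=-3: not >7
v=6: not >7
v=13: >7, acc = (-11)-13 = -24
v=8: >7, acc = (-24)-8 = -32
v=-1: not >7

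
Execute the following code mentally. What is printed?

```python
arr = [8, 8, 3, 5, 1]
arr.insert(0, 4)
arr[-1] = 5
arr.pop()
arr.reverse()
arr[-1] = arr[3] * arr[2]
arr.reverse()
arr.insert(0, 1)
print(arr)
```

insert 4 at 0 → [4, 8, 8, 3, 5, 1]
arr[-1] = 5 → [4, 8, 8, 3, 5, 5]
pop() removes 5 → [4, 8, 8, 3, 5]
reverse → [5, 3, 8, 8, 4]
arr[-1] = arr[3]*arr[2] = 8*8 = 64 → [5, 3, 8, 8, 64]
reverse → [64, 8, 8, 3, 5]
insert 1 at 0 → [1, 64, 8, 8, 3, 5]

[1, 64, 8, 8, 3, 5]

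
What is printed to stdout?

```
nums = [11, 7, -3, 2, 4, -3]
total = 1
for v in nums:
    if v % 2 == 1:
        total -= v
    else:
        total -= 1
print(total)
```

v=11: odd, total = 1-11 = -10
v=7: odd, total = (-10)-7 = -17
v=-3: odd, total = (-17)-(-3) = -14
v=2: not odd, total = (-14)-1 = -15
v=4: not odd, total = (-15)-1 = -16
v=-3: odd, total = (-16)-(-3) = -13

-13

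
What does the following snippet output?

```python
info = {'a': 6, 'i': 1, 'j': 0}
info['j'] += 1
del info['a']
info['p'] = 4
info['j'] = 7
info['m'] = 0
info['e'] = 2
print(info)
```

info['j'] = 0+1 = 1 → {'a': 6, 'i': 1, 'j': 1}
del 'a' → {'i': 1, 'j': 1}
info['p'] = 4 → {'i': 1, 'j': 1, 'p': 4}
info['j'] = 7 → {'i': 1, 'j': 7, 'p': 4}
info['m'] = 0 → {'i': 1, 'j': 7, 'p': 4, 'm': 0}
info['e'] = 2 → {'i': 1, 'j': 7, 'p': 4, 'm': 0, 'e': 2}

{'i': 1, 'j': 7, 'p': 4, 'm': 0, 'e': 2}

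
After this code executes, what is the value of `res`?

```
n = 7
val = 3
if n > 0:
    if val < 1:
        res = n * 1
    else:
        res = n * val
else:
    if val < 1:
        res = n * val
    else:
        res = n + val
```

21

n=7, val=3
n > 0 is True; val < 1 is False
→ res = n * val = 21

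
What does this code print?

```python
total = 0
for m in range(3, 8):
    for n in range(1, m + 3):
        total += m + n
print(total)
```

330

m=3,n=1: total = 0+4 = 4
m=3,n=2: total = 4+5 = 9
m=3,n=3: total = 9+6 = 15
m=3,n=4: total = 15+7 = 22
m=3,n=5: total = 22+8 = 30
m=4,n=1: total = 30+5 = 35
m=4,n=2: total = 35+6 = 41
m=4,n=3: total = 41+7 = 48
m=4,n=4: total = 48+8 = 56
m=4,n=5: total = 56+9 = 65
m=4,n=6: total = 65+10 = 75
m=5,n=1: total = 75+6 = 81
m=5,n=2: total = 81+7 = 88
m=5,n=3: total = 88+8 = 96
m=5,n=4: total = 96+9 = 105
m=5,n=5: total = 105+10 = 115
m=5,n=6: total = 115+11 = 126
m=5,n=7: total = 126+12 = 138
m=6,n=1: total = 138+7 = 145
m=6,n=2: total = 145+8 = 153
m=6,n=3: total = 153+9 = 162
m=6,n=4: total = 162+10 = 172
m=6,n=5: total = 172+11 = 183
m=6,n=6: total = 183+12 = 195
m=6,n=7: total = 195+13 = 208
m=6,n=8: total = 208+14 = 222
m=7,n=1: total = 222+8 = 230
m=7,n=2: total = 230+9 = 239
m=7,n=3: total = 239+10 = 249
m=7,n=4: total = 249+11 = 260
m=7,n=5: total = 260+12 = 272
m=7,n=6: total = 272+13 = 285
m=7,n=7: total = 285+14 = 299
m=7,n=8: total = 299+15 = 314
m=7,n=9: total = 314+16 = 330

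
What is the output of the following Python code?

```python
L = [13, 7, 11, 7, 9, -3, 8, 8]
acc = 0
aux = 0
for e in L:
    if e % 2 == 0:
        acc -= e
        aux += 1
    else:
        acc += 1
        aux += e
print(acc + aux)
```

36

e=13: not even, acc = 0+1 = 1; aux=13
e=7: not even, acc = 1+1 = 2; aux=20
e=11: not even, acc = 2+1 = 3; aux=31
e=7: not even, acc = 3+1 = 4; aux=38
e=9: not even, acc = 4+1 = 5; aux=47
e=-3: not even, acc = 5+1 = 6; aux=44
e=8: even, acc = 6-8 = -2; aux=45
e=8: even, acc = (-2)-8 = -10; aux=46
acc+aux = (-10)+46 = 36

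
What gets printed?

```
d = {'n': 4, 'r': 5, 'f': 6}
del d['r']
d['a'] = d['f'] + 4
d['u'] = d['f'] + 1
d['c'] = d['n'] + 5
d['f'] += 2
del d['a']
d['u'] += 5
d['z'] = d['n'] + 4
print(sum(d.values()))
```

del 'r' → {'n': 4, 'f': 6}
d['a'] = d['f']+4 = 10 → {'n': 4, 'f': 6, 'a': 10}
d['u'] = d['f']+1 = 7 → {'n': 4, 'f': 6, 'a': 10, 'u': 7}
d['c'] = d['n']+5 = 9 → {'n': 4, 'f': 6, 'a': 10, 'u': 7, 'c': 9}
d['f'] = 6+2 = 8 → {'n': 4, 'f': 8, 'a': 10, 'u': 7, 'c': 9}
del 'a' → {'n': 4, 'f': 8, 'u': 7, 'c': 9}
d['u'] = 7+5 = 12 → {'n': 4, 'f': 8, 'u': 12, 'c': 9}
d['z'] = d['n']+4 = 8 → {'n': 4, 'f': 8, 'u': 12, 'c': 9, 'z': 8}
sum of values = 41

41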